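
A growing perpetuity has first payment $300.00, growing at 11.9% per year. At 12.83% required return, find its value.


Formula: PV = C / (r - g)
Spread: r - g = 0.1283 - 0.119 = 0.0093
Substituting: PV = $300.00 / 0.0093
PV = $32,258.06

$32,258.06


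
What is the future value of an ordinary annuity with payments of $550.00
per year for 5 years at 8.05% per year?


Formula: FV = PMT * ((1+r)^n - 1) / r
Growth factor: (1 + 0.0805)^5 = 1.472732
Numerator: 1.472732 - 1 = 0.472732
FV = $550.00 * 0.472732 / 0.0805 = $3,229.85

$3,229.85


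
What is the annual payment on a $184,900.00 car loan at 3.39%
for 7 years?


Formula: PMT = PV * r / (1 - (1+r)^(-n))
Denominator: 1 - (1 + 0.0339)^(-7) = 0.208137
Numerator: $184,900.00 * 0.0339 = 6268.11
PMT = 6268.11 / 0.208137 = $30,115.36

$30,115.36


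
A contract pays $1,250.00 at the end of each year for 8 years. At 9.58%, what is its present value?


Formula: PV = PMT * (1 - (1+r)^(-n)) / r
Discount factor: (1 + 0.0958)^(-8) = 0.481005
Bracket: 1 - 0.481005 = 0.518995
PV = $1,250.00 * 0.518995 / 0.0958 = $6,771.85

$6,771.85


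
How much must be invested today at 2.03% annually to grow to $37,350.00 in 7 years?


Formula: PV = FV / (1 + r)^n
Substituting: PV = $37,350.00 / (1 + 0.0203)^7
Discount factor: (1.0203)^7 = 1.151053
PV = $37,350.00 / 1.151053 = $32,448.56

$32,448.56


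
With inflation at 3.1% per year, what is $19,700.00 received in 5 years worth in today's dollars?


Formula: Real value = nominal / (1 + inflation)^years
Price level: (1 + 0.031)^5 = 1.164913
Real value = $19,700.00 / 1.164913 = $16,911.14

$16,911.14


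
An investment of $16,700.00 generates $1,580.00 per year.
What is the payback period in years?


Formula: Payback = investment / annual cash flow
Substituting: Payback = $16,700.00 / $1,580.00
Payback = 10.5696 years

10.5696 years


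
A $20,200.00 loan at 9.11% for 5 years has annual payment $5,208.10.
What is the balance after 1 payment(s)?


Formula: Balance = PV*(1+r)^k - PMT*((1+r)^k - 1)/r
Growth: (1 + 0.0911)^1 = 1.0911
Accumulated factor: ((1+r)^k - 1)/r = 1.0
Balance = $20,200.00 * 1.0911 - $5,208.10 * 1.0
Balance = $16,832.12

$16,832.12


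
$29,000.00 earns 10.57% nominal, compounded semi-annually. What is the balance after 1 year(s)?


Formula: FV = P * (1 + r/m)^(m*t)
Period rate: r/m = 0.1057 / 2 = 0.05285
Total periods: m*t = 2 * 1 = 2
Growth factor: (1 + 0.05285)^2 = 1.108493
FV = $29,000.00 * 1.108493 = $32,146.30

$32,146.30


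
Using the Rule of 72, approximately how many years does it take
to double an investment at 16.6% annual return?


Formula: Years ≈ 72 / r
Substituting: Years ≈ 72 / 16.6
Years ≈ 4.3

4.3 years


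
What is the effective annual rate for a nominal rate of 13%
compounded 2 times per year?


Formula: EAR = (1 + r/m)^m - 1
Period rate: r/m = 0.13 / 2 = 0.065
Compounding: (1 + 0.065)^2 = 1.134225
EAR = 1.134225 - 1 = 0.134225

0.134225


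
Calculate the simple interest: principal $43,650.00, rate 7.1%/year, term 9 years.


Formula: I = P * r * t
Substituting: I = $43,650.00 * 0.071 * 9
Step: I = $43,650.00 * 0.639
I = $27,892.35

$27,892.35


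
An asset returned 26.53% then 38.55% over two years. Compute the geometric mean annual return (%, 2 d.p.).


Formula: Geometric mean = ((1+r1)*(1+r2))^(1/2) - 1
Product: (1 + 0.2653) * (1 + 0.3855) = 1.2653 * 1.3855 = 1.753073
Square root: 1.753073^0.5 = 1.324037
Geometric mean = 1.324037 - 1 = 0.324037
As percentage: 32.40%

32.40%


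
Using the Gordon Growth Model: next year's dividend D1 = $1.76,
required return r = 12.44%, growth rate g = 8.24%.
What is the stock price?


Formula: P = D1 / (r - g)
Spread: r - g = 0.1244 - 0.0824 = 0.042
Substituting: P = $1.76 / 0.042
P = $41.90

$41.90


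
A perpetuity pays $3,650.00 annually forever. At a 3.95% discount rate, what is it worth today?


Formula: PV = C / r
Substituting: PV = $3,650.00 / 0.0395
PV = $92,405.06

$92,405.06


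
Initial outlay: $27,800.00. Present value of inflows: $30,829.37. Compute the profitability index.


Formula: PI = PV(cash flows) / initial investment
Substituting: PI = $30,829.37 / $27,800.00
PI = 1.109

1.109


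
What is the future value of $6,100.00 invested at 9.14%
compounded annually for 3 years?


Formula: FV = P * (1 + r)^n
Substituting: FV = $6,100.00 * (1 + 0.0914)^3
Growth factor: (1.0914)^3 = 1.300025
FV = $6,100.00 * 1.300025 = $7,930.16

$7,930.16


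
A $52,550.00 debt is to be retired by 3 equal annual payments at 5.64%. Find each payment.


Formula: PMT = PV * r / (1 - (1+r)^(-n))
Denominator: 1 - (1 + 0.0564)^(-3) = 0.151768
Numerator: $52,550.00 * 0.0564 = 2963.82
PMT = 2963.82 / 0.151768 = $19,528.67

$19,528.67


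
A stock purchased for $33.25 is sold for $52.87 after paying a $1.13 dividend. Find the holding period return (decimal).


Formula: HPR = (P1 - P0 + D) / P0
Gain: $52.87 - $33.25 + $1.13 = $20.75
HPR = $20.75 / $33.25 = 0.6241

0.6241


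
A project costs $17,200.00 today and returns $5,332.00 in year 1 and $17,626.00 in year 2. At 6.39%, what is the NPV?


Formula: NPV = C0 + C1/(1+r) + C2/(1+r)^2
Discount C1: $5,332.00 / (1 + 0.0639) = $5,011.75
Discount C2: $17,626.00 / (1 + 0.0639)^2 = $15,572.28
NPV = -$17,200.00 + $5,011.75 + $15,572.28 = $3,384.03

$3,384.03


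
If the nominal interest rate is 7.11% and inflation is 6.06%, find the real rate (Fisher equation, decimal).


Formula: (1 + r_real) = (1 + r_nom) / (1 + inflation)
Substituting: (1 + r_real) = 1.0711 / 1.0606
(1 + r_real) = 1.0099
r_real = 1.0099 - 1 = 0.0099

0.0099


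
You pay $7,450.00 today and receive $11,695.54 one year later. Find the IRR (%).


Formula: IRR = C1/C0 - 1
Substituting: IRR = $11,695.54 / $7,450.00 - 1
Ratio: 1.569871 - 1 = 0.569871
IRR = 56.9871%

56.9871%


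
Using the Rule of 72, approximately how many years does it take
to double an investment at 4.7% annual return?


Formula: Years ≈ 72 / r
Substituting: Years ≈ 72 / 4.7
Years ≈ 15.3

15.3 years


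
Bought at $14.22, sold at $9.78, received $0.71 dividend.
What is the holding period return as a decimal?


Formula: HPR = (P1 - P0 + D) / P0
Gain: $9.78 - $14.22 + $0.71 = -$3.73
HPR = -$3.73 / $14.22 = -0.2623

-0.2623


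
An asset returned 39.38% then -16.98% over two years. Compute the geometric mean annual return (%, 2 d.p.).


Formula: Geometric mean = ((1+r1)*(1+r2))^(1/2) - 1
Product: (1 + 0.3938) * (1 + -0.1698) = 1.3938 * 0.8302 = 1.157133
Square root: 1.157133^0.5 = 1.075701
Geometric mean = 1.075701 - 1 = 0.075701
As percentage: 7.57%

7.57%


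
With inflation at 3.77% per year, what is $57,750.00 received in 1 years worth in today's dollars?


Formula: Real value = nominal / (1 + inflation)^years
Price level: (1 + 0.0377)^1 = 1.0377
Real value = $57,750.00 / 1.0377 = $55,651.92

$55,651.92


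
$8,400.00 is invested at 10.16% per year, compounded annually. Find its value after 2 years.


Formula: FV = P * (1 + r)^n
Substituting: FV = $8,400.00 * (1 + 0.1016)^2
Growth factor: (1.1016)^2 = 1.213523
FV = $8,400.00 * 1.213523 = $10,193.59

$10,193.59


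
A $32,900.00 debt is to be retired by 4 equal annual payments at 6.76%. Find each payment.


Formula: PMT = PV * r / (1 - (1+r)^(-n))
Denominator: 1 - (1 + 0.0676)^(-4) = 0.230222
Numerator: $32,900.00 * 0.0676 = 2224.04
PMT = 2224.04 / 0.230222 = $9,660.43

$9,660.43


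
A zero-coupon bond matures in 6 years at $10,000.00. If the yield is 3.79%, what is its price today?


Formula: Price = FV / (1 + r)^n
Substituting: Price = $10,000.00 / (1 + 0.0379)^6
Discount factor: (1.0379)^6 = 1.250066
Price = $10,000.00 / 1.250066 = $7,999.58

$7,999.58


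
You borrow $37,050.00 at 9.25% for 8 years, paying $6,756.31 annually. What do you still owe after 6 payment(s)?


Formula: Balance = PV*(1+r)^k - PMT*((1+r)^k - 1)/r
Growth: (1 + 0.0925)^6 = 1.700312
Accumulated factor: ((1+r)^k - 1)/r = 7.570943
Balance = $37,050.00 * 1.700312 - $6,756.31 * 7.570943
Balance = $11,844.93

$11,844.93


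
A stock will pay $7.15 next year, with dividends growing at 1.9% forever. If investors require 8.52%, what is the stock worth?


Formula: P = D1 / (r - g)
Spread: r - g = 0.0852 - 0.019 = 0.0662
Substituting: P = $7.15 / 0.0662
P = $108.01

$108.01


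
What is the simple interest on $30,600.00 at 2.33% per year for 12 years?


Formula: I = P * r * t
Substituting: I = $30,600.00 * 0.0233 * 12
Step: I = $30,600.00 * 0.2796
I = $8,555.76

$8,555.76


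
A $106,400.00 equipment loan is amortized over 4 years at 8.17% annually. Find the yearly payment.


Formula: PMT = PV * r / (1 - (1+r)^(-n))
Denominator: 1 - (1 + 0.0817)^(-4) = 0.26958
Numerator: $106,400.00 * 0.0817 = 8692.88
PMT = 8692.88 / 0.26958 = $32,246.02

$32,246.02


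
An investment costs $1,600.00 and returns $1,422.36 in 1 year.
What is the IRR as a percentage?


Formula: IRR = C1/C0 - 1
Substituting: IRR = $1,422.36 / $1,600.00 - 1
Ratio: 0.888975 - 1 = -0.111025
IRR = -11.1025%

-11.1025%


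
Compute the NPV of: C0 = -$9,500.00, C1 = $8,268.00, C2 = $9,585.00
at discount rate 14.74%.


Formula: NPV = C0 + C1/(1+r) + C2/(1+r)^2
Discount C1: $8,268.00 / (1 + 0.1474) = $7,205.86
Discount C2: $9,585.00 / (1 + 0.1474)^2 = $7,280.52
NPV = -$9,500.00 + $7,205.86 + $7,280.52 = $4,986.38

$4,986.38


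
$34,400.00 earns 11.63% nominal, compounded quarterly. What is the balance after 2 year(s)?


Formula: FV = P * (1 + r/m)^(m*t)
Period rate: r/m = 0.1163 / 4 = 0.029075
Total periods: m*t = 4 * 2 = 8
Growth factor: (1 + 0.029075)^8 = 1.257698
FV = $34,400.00 * 1.257698 = $43,264.80

$43,264.80


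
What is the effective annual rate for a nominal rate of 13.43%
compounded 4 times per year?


Formula: EAR = (1 + r/m)^m - 1
Period rate: r/m = 0.1343 / 4 = 0.033575
Compounding: (1 + 0.033575)^4 = 1.141216
EAR = 1.141216 - 1 = 0.141216

0.141216


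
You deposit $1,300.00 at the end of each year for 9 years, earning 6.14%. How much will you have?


Formula: FV = PMT * ((1+r)^n - 1) / r
Growth factor: (1 + 0.0614)^9 = 1.709668
Numerator: 1.709668 - 1 = 0.709668
FV = $1,300.00 * 0.709668 / 0.0614 = $15,025.54

$15,025.54


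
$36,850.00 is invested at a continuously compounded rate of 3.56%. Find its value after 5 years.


Formula: FV = P * e^(r*t)
Exponent: r*t = 0.0356 * 5 = 0.178
e^(0.178) = 1.194825
FV = $36,850.00 * 1.194825 = $44,029.31

$44,029.31


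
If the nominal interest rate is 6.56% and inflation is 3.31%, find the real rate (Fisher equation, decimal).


Formula: (1 + r_real) = (1 + r_nom) / (1 + inflation)
Substituting: (1 + r_real) = 1.0656 / 1.0331
(1 + r_real) = 1.031459
r_real = 1.031459 - 1 = 0.031459

0.031459


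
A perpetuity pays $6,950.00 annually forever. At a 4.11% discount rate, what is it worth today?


Formula: PV = C / r
Substituting: PV = $6,950.00 / 0.0411
PV = $169,099.76

$169,099.76


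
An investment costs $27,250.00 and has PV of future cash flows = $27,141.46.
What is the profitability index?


Formula: PI = PV(cash flows) / initial investment
Substituting: PI = $27,141.46 / $27,250.00
PI = 0.996

0.996


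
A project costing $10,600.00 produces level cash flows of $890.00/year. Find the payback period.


Formula: Payback = investment / annual cash flow
Substituting: Payback = $10,600.00 / $890.00
Payback = 11.9101 years

11.9101 years


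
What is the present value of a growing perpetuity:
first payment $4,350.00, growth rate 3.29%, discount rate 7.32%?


Formula: PV = C / (r - g)
Spread: r - g = 0.0732 - 0.0329 = 0.0403
Substituting: PV = $4,350.00 / 0.0403
PV = $107,940.45

$107,940.45


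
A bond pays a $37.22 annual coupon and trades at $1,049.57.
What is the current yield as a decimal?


Formula: Current yield = annual coupon / price
Substituting: CY = $37.22 / $1,049.57
CY = 0.035462

0.035462


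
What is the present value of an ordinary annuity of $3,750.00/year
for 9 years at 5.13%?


Formula: PV = PMT * (1 - (1+r)^(-n)) / r
Discount factor: (1 + 0.0513)^(-9) = 0.63747
Bracket: 1 - 0.63747 = 0.36253
PV = $3,750.00 * 0.36253 / 0.0513 = $26,500.70

$26,500.70


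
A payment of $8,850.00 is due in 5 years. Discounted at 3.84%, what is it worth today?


Formula: PV = FV / (1 + r)^n
Substituting: PV = $8,850.00 / (1 + 0.0384)^5
Discount factor: (1.0384)^5 = 1.207323
PV = $8,850.00 / 1.207323 = $7,330.27

$7,330.27


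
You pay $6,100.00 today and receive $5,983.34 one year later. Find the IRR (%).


Formula: IRR = C1/C0 - 1
Substituting: IRR = $5,983.34 / $6,100.00 - 1
Ratio: 0.980875 - 1 = -0.019125
IRR = -1.9125%

-1.9125%


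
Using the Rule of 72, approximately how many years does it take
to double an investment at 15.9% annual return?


Formula: Years ≈ 72 / r
Substituting: Years ≈ 72 / 15.9
Years ≈ 4.5

4.5 years


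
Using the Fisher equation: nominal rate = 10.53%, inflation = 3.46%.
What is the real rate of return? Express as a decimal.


Formula: (1 + r_real) = (1 + r_nom) / (1 + inflation)
Substituting: (1 + r_real) = 1.1053 / 1.0346
(1 + r_real) = 1.068336
r_real = 1.068336 - 1 = 0.068336

0.068336


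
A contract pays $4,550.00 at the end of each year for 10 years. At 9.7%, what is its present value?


Formula: PV = PMT * (1 - (1+r)^(-n)) / r
Discount factor: (1 + 0.097)^(-10) = 0.396218
Bracket: 1 - 0.396218 = 0.603782
PV = $4,550.00 * 0.603782 / 0.097 = $28,321.75

$28,321.75


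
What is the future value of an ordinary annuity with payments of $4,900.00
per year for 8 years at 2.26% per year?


Formula: FV = PMT * ((1+r)^n - 1) / r
Growth factor: (1 + 0.0226)^8 = 1.195766
Numerator: 1.195766 - 1 = 0.195766
FV = $4,900.00 * 0.195766 / 0.0226 = $42,444.90

$42,444.90


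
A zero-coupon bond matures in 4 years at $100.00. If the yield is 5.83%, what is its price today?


Formula: Price = FV / (1 + r)^n
Substituting: Price = $100.00 / (1 + 0.0583)^4
Discount factor: (1.0583)^4 = 1.254398
Price = $100.00 / 1.254398 = $79.72

$79.72


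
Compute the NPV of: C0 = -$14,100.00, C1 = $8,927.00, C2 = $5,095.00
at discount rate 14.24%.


Formula: NPV = C0 + C1/(1+r) + C2/(1+r)^2
Discount C1: $8,927.00 / (1 + 0.1424) = $7,814.25
Discount C2: $5,095.00 / (1 + 0.1424)^2 = $3,903.98
NPV = -$14,100.00 + $7,814.25 + $3,903.98 = -$2,381.77

-$2,381.77


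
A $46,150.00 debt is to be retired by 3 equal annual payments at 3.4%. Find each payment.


Formula: PMT = PV * r / (1 - (1+r)^(-n))
Denominator: 1 - (1 + 0.034)^(-3) = 0.095438
Numerator: $46,150.00 * 0.034 = 1569.1
PMT = 1569.1 / 0.095438 = $16,441.06

$16,441.06


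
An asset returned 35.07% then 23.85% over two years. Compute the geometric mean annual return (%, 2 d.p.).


Formula: Geometric mean = ((1+r1)*(1+r2))^(1/2) - 1
Product: (1 + 0.3507) * (1 + 0.2385) = 1.3507 * 1.2385 = 1.672842
Square root: 1.672842^0.5 = 1.293384
Geometric mean = 1.293384 - 1 = 0.293384
As percentage: 29.34%

29.34%


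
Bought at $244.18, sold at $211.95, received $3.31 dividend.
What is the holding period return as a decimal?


Formula: HPR = (P1 - P0 + D) / P0
Gain: $211.95 - $244.18 + $3.31 = -$28.92
HPR = -$28.92 / $244.18 = -0.1184

-0.1184


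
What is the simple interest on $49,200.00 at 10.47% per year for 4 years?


Formula: I = P * r * t
Substituting: I = $49,200.00 * 0.1047 * 4
Step: I = $49,200.00 * 0.4188
I = $20,604.96

$20,604.96


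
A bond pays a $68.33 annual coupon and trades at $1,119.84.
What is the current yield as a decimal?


Formula: Current yield = annual coupon / price
Substituting: CY = $68.33 / $1,119.84
CY = 0.061018

0.061018


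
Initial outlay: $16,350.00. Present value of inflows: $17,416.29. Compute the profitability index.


Formula: PI = PV(cash flows) / initial investment
Substituting: PI = $17,416.29 / $16,350.00
PI = 1.0652

1.0652


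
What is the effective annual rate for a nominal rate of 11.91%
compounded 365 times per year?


Formula: EAR = (1 + r/m)^m - 1
Period rate: r/m = 0.1191 / 365 = 0.000326
Compounding: (1 + 0.000326)^365 = 1.126461
EAR = 1.126461 - 1 = 0.126461

0.126461


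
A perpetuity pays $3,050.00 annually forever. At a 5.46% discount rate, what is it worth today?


Formula: PV = C / r
Substituting: PV = $3,050.00 / 0.0546
PV = $55,860.81

$55,860.81


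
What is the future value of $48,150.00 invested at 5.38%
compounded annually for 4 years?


Formula: FV = P * (1 + r)^n
Substituting: FV = $48,150.00 * (1 + 0.0538)^4
Growth factor: (1.0538)^4 = 1.233198
FV = $48,150.00 * 1.233198 = $59,378.48

$59,378.48


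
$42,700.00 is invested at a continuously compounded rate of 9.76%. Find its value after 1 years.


Formula: FV = P * e^(r*t)
Exponent: r*t = 0.0976 * 1 = 0.0976
e^(0.0976) = 1.102522
FV = $42,700.00 * 1.102522 = $47,077.68

$47,077.68


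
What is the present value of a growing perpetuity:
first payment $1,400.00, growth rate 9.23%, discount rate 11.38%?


Formula: PV = C / (r - g)
Spread: r - g = 0.1138 - 0.0923 = 0.0215
Substituting: PV = $1,400.00 / 0.0215
PV = $65,116.28

$65,116.28


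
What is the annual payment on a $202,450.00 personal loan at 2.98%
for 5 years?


Formula: PMT = PV * r / (1 - (1+r)^(-n))
Denominator: 1 - (1 + 0.0298)^(-5) = 0.136553
Numerator: $202,450.00 * 0.0298 = 6033.01
PMT = 6033.01 / 0.136553 = $44,180.64

$44,180.64


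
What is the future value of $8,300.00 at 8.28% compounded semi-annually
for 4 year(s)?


Formula: FV = P * (1 + r/m)^(m*t)
Period rate: r/m = 0.0828 / 2 = 0.0414
Total periods: m*t = 2 * 4 = 8
Growth factor: (1 + 0.0414)^8 = 1.383377
FV = $8,300.00 * 1.383377 = $11,482.03

$11,482.03


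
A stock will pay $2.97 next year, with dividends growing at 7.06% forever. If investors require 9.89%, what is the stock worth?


Formula: P = D1 / (r - g)
Spread: r - g = 0.0989 - 0.0706 = 0.0283
Substituting: P = $2.97 / 0.0283
P = $104.95

$104.95


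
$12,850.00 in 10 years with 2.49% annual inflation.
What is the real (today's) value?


Formula: Real value = nominal / (1 + inflation)^years
Price level: (1 + 0.0249)^10 = 1.278836
Real value = $12,850.00 / 1.278836 = $10,048.20

$10,048.20


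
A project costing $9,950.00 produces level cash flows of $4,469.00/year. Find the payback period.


Formula: Payback = investment / annual cash flow
Substituting: Payback = $9,950.00 / $4,469.00
Payback = 2.2264 years

2.2264 years


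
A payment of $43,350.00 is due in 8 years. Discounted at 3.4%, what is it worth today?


Formula: PV = FV / (1 + r)^n
Substituting: PV = $43,350.00 / (1 + 0.034)^8
Discount factor: (1.034)^8 = 1.306665
PV = $43,350.00 / 1.306665 = $33,176.06

$33,176.06


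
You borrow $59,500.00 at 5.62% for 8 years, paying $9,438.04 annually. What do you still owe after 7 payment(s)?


Formula: Balance = PV*(1+r)^k - PMT*((1+r)^k - 1)/r
Growth: (1 + 0.0562)^7 = 1.466301
Accumulated factor: ((1+r)^k - 1)/r = 8.297171
Balance = $59,500.00 * 1.466301 - $9,438.04 * 8.297171
Balance = $8,935.88

$8,935.88


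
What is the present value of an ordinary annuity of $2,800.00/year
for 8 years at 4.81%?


Formula: PV = PMT * (1 - (1+r)^(-n)) / r
Discount factor: (1 + 0.0481)^(-8) = 0.686718
Bracket: 1 - 0.686718 = 0.313282
PV = $2,800.00 * 0.313282 / 0.0481 = $18,236.81

$18,236.81


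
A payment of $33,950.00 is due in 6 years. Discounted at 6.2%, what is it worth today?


Formula: PV = FV / (1 + r)^n
Substituting: PV = $33,950.00 / (1 + 0.062)^6
Discount factor: (1.062)^6 = 1.434654
PV = $33,950.00 / 1.434654 = $23,664.25

$23,664.25


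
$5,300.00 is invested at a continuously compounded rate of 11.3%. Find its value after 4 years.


Formula: FV = P * e^(r*t)
Exponent: r*t = 0.113 * 4 = 0.452
e^(0.452) = 1.571452
FV = $5,300.00 * 1.571452 = $8,328.70

$8,328.70


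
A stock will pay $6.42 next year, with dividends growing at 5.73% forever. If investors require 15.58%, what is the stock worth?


Formula: P = D1 / (r - g)
Spread: r - g = 0.1558 - 0.0573 = 0.0985
Substituting: P = $6.42 / 0.0985
P = $65.18

$65.18


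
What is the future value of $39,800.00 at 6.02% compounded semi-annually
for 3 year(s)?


Formula: FV = P * (1 + r/m)^(m*t)
Period rate: r/m = 0.0602 / 2 = 0.0301
Total periods: m*t = 2 * 3 = 6
Growth factor: (1 + 0.0301)^6 = 1.194748
FV = $39,800.00 * 1.194748 = $47,550.97

$47,550.97


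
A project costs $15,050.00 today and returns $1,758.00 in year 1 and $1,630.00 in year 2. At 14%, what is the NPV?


Formula: NPV = C0 + C1/(1+r) + C2/(1+r)^2
Discount C1: $1,758.00 / (1 + 0.14) = $1,542.11
Discount C2: $1,630.00 / (1 + 0.14)^2 = $1,254.23
NPV = -$15,050.00 + $1,542.11 + $1,254.23 = -$12,253.66

-$12,253.66


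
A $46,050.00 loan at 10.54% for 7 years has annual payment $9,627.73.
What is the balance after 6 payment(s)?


Formula: Balance = PV*(1+r)^k - PMT*((1+r)^k - 1)/r
Growth: (1 + 0.1054)^6 = 1.824386
Accumulated factor: ((1+r)^k - 1)/r = 7.8215
Balance = $46,050.00 * 1.824386 - $9,627.73 * 7.8215
Balance = $8,709.69

$8,709.69


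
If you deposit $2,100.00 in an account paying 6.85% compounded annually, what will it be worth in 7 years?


Formula: FV = P * (1 + r)^n
Substituting: FV = $2,100.00 * (1 + 0.0685)^7
Growth factor: (1.0685)^7 = 1.59009
FV = $2,100.00 * 1.59009 = $3,339.19

$3,339.19


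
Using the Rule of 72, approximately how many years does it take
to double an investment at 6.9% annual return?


Formula: Years ≈ 72 / r
Substituting: Years ≈ 72 / 6.9
Years ≈ 10.4

10.4 years


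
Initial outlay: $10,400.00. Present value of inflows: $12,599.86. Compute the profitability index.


Formula: PI = PV(cash flows) / initial investment
Substituting: PI = $12,599.86 / $10,400.00
PI = 1.2115

1.2115


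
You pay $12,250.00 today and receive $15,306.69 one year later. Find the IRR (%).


Formula: IRR = C1/C0 - 1
Substituting: IRR = $15,306.69 / $12,250.00 - 1
Ratio: 1.249526 - 1 = 0.249526
IRR = 24.9526%

24.9526%


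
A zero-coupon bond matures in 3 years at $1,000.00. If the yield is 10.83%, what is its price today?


Formula: Price = FV / (1 + r)^n
Substituting: Price = $1,000.00 / (1 + 0.1083)^3
Discount factor: (1.1083)^3 = 1.361357
Price = $1,000.00 / 1.361357 = $734.56

$734.56


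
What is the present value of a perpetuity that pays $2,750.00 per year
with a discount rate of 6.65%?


Formula: PV = C / r
Substituting: PV = $2,750.00 / 0.0665
PV = $41,353.38

$41,353.38


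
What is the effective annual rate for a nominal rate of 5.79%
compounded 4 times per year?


Formula: EAR = (1 + r/m)^m - 1
Period rate: r/m = 0.0579 / 4 = 0.014475
Compounding: (1 + 0.014475)^4 = 1.059169
EAR = 1.059169 - 1 = 0.059169

0.059169


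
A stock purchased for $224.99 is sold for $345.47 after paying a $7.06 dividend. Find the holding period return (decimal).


Formula: HPR = (P1 - P0 + D) / P0
Gain: $345.47 - $224.99 + $7.06 = $127.54
HPR = $127.54 / $224.99 = 0.5669

0.5669


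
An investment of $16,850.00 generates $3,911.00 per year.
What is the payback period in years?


Formula: Payback = investment / annual cash flow
Substituting: Payback = $16,850.00 / $3,911.00
Payback = 4.3084 years

4.3084 years


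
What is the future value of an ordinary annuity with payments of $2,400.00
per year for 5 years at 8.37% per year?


Formula: FV = PMT * ((1+r)^n - 1) / r
Growth factor: (1 + 0.0837)^5 = 1.49467
Numerator: 1.49467 - 1 = 0.49467
FV = $2,400.00 * 0.49467 / 0.0837 = $14,184.09

$14,184.09


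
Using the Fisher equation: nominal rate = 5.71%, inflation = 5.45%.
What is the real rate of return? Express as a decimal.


Formula: (1 + r_real) = (1 + r_nom) / (1 + inflation)
Substituting: (1 + r_real) = 1.0571 / 1.0545
(1 + r_real) = 1.002466
r_real = 1.002466 - 1 = 0.002466

0.002466


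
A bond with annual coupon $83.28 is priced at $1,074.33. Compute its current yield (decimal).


Formula: Current yield = annual coupon / price
Substituting: CY = $83.28 / $1,074.33
CY = 0.077518

0.077518


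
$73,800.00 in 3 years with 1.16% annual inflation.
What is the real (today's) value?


Formula: Real value = nominal / (1 + inflation)^years
Price level: (1 + 0.0116)^3 = 1.035205
Real value = $73,800.00 / 1.035205 = $71,290.21

$71,290.21


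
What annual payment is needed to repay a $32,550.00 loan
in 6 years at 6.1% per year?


Formula: PMT = PV * r / (1 - (1+r)^(-n))
Denominator: 1 - (1 + 0.061)^(-6) = 0.299017
Numerator: $32,550.00 * 0.061 = 1985.55
PMT = 1985.55 / 0.299017 = $6,640.27

$6,640.27


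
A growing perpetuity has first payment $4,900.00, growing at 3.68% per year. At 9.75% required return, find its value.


Formula: PV = C / (r - g)
Spread: r - g = 0.0975 - 0.0368 = 0.0607
Substituting: PV = $4,900.00 / 0.0607
PV = $80,724.88

$80,724.88


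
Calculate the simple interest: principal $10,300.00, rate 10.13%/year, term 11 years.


Formula: I = P * r * t
Substituting: I = $10,300.00 * 0.1013 * 11
Step: I = $10,300.00 * 1.1143
I = $11,477.29

$11,477.29


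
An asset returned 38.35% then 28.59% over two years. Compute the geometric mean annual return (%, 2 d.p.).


Formula: Geometric mean = ((1+r1)*(1+r2))^(1/2) - 1
Product: (1 + 0.3835) * (1 + 0.2859) = 1.3835 * 1.2859 = 1.779043
Square root: 1.779043^0.5 = 1.333808
Geometric mean = 1.333808 - 1 = 0.333808
As percentage: 33.38%

33.38%


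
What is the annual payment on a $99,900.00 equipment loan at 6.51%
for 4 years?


Formula: PMT = PV * r / (1 - (1+r)^(-n))
Denominator: 1 - (1 + 0.0651)^(-4) = 0.222969
Numerator: $99,900.00 * 0.0651 = 6503.49
PMT = 6503.49 / 0.222969 = $29,167.71

$29,167.71


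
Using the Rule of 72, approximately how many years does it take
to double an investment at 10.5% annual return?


Formula: Years ≈ 72 / r
Substituting: Years ≈ 72 / 10.5
Years ≈ 6.9

6.9 years


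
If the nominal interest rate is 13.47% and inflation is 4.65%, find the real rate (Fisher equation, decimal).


Formula: (1 + r_real) = (1 + r_nom) / (1 + inflation)
Substituting: (1 + r_real) = 1.1347 / 1.0465
(1 + r_real) = 1.084281
r_real = 1.084281 - 1 = 0.084281

0.084281


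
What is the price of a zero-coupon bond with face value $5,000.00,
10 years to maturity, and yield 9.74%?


Formula: Price = FV / (1 + r)^n
Substituting: Price = $5,000.00 / (1 + 0.0974)^10
Discount factor: (1.0974)^10 = 2.533084
Price = $5,000.00 / 2.533084 = $1,973.88

$1,973.88


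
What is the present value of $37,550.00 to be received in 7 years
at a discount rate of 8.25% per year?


Formula: PV = FV / (1 + r)^n
Substituting: PV = $37,550.00 / (1 + 0.0825)^7
Discount factor: (1.0825)^7 = 1.741788
PV = $37,550.00 / 1.741788 = $21,558.30

$21,558.30


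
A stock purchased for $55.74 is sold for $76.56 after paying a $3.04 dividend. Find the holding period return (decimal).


Formula: HPR = (P1 - P0 + D) / P0
Gain: $76.56 - $55.74 + $3.04 = $23.86
HPR = $23.86 / $55.74 = 0.4281

0.4281


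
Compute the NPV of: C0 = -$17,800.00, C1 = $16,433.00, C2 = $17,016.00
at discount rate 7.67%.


Formula: NPV = C0 + C1/(1+r) + C2/(1+r)^2
Discount C1: $16,433.00 / (1 + 0.0767) = $15,262.38
Discount C2: $17,016.00 / (1 + 0.0767)^2 = $14,678.04
NPV = -$17,800.00 + $15,262.38 + $14,678.04 = $12,140.42

$12,140.42


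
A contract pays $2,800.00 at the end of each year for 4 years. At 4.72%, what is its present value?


Formula: PV = PMT * (1 - (1+r)^(-n)) / r
Discount factor: (1 + 0.0472)^(-4) = 0.831537
Bracket: 1 - 0.831537 = 0.168463
PV = $2,800.00 * 0.168463 / 0.0472 = $9,993.58

$9,993.58


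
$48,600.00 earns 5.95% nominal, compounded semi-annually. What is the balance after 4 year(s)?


Formula: FV = P * (1 + r/m)^(m*t)
Period rate: r/m = 0.0595 / 2 = 0.02975
Total periods: m*t = 2 * 4 = 8
Growth factor: (1 + 0.02975)^8 = 1.264312
FV = $48,600.00 * 1.264312 = $61,445.58

$61,445.58


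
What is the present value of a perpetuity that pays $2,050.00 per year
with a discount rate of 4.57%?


Formula: PV = C / r
Substituting: PV = $2,050.00 / 0.0457
PV = $44,857.77

$44,857.77


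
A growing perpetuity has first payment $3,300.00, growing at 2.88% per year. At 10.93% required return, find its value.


Formula: PV = C / (r - g)
Spread: r - g = 0.1093 - 0.0288 = 0.0805
Substituting: PV = $3,300.00 / 0.0805
PV = $40,993.79

$40,993.79


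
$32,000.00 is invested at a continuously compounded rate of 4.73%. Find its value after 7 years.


Formula: FV = P * e^(r*t)
Exponent: r*t = 0.0473 * 7 = 0.3311
e^(0.3311) = 1.392499
FV = $32,000.00 * 1.392499 = $44,559.97

$44,559.97


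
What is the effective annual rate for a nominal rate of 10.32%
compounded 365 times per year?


Formula: EAR = (1 + r/m)^m - 1
Period rate: r/m = 0.1032 / 365 = 0.000283
Compounding: (1 + 0.000283)^365 = 1.108697
EAR = 1.108697 - 1 = 0.108697

0.108697


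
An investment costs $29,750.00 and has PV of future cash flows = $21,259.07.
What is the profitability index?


Formula: PI = PV(cash flows) / initial investment
Substituting: PI = $21,259.07 / $29,750.00
PI = 0.7146

0.7146


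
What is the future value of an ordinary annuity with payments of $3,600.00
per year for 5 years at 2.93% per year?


Formula: FV = PMT * ((1+r)^n - 1) / r
Growth factor: (1 + 0.0293)^5 = 1.15534
Numerator: 1.15534 - 1 = 0.15534
FV = $3,600.00 * 0.15534 / 0.0293 = $19,086.16

$19,086.16


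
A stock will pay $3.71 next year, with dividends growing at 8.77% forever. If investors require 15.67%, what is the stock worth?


Formula: P = D1 / (r - g)
Spread: r - g = 0.1567 - 0.0877 = 0.069
Substituting: P = $3.71 / 0.069
P = $53.77

$53.77


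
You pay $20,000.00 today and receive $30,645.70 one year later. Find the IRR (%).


Formula: IRR = C1/C0 - 1
Substituting: IRR = $30,645.70 / $20,000.00 - 1
Ratio: 1.532285 - 1 = 0.532285
IRR = 53.2285%

53.2285%


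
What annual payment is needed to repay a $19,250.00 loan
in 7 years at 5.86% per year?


Formula: PMT = PV * r / (1 - (1+r)^(-n))
Denominator: 1 - (1 + 0.0586)^(-7) = 0.328762
Numerator: $19,250.00 * 0.0586 = 1128.05
PMT = 1128.05 / 0.328762 = $3,431.21

$3,431.21


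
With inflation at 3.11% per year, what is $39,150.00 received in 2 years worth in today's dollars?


Formula: Real value = nominal / (1 + inflation)^years
Price level: (1 + 0.0311)^2 = 1.063167
Real value = $39,150.00 / 1.063167 = $36,823.93

$36,823.93


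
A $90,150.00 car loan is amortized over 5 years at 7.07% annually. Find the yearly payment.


Formula: PMT = PV * r / (1 - (1+r)^(-n))
Denominator: 1 - (1 + 0.0707)^(-5) = 0.289341
Numerator: $90,150.00 * 0.0707 = 6373.605
PMT = 6373.605 / 0.289341 = $22,027.97

$22,027.97


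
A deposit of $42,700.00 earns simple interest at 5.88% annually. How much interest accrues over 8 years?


Formula: I = P * r * t
Substituting: I = $42,700.00 * 0.0588 * 8
Step: I = $42,700.00 * 0.4704
I = $20,086.08

$20,086.08


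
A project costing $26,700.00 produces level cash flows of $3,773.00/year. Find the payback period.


Formula: Payback = investment / annual cash flow
Substituting: Payback = $26,700.00 / $3,773.00
Payback = 7.0766 years

7.0766 years


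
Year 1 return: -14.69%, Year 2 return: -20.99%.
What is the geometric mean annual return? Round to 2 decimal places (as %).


Formula: Geometric mean = ((1+r1)*(1+r2))^(1/2) - 1
Product: (1 + -0.1469) * (1 + -0.2099) = 0.8531 * 0.7901 = 0.674034
Square root: 0.674034^0.5 = 0.820996
Geometric mean = 0.820996 - 1 = -0.179004
As percentage: -17.90%

-17.90%


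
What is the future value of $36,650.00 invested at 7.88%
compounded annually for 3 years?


Formula: FV = P * (1 + r)^n
Substituting: FV = $36,650.00 * (1 + 0.0788)^3
Growth factor: (1.0788)^3 = 1.255518
FV = $36,650.00 * 1.255518 = $46,014.72

$46,014.72


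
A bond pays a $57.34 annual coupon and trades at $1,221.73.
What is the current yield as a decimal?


Formula: Current yield = annual coupon / price
Substituting: CY = $57.34 / $1,221.73
CY = 0.046933

0.046933


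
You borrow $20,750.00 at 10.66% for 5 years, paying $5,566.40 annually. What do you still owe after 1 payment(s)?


Formula: Balance = PV*(1+r)^k - PMT*((1+r)^k - 1)/r
Growth: (1 + 0.1066)^1 = 1.1066
Accumulated factor: ((1+r)^k - 1)/r = 1.0
Balance = $20,750.00 * 1.1066 - $5,566.40 * 1.0
Balance = $17,395.55

$17,395.55


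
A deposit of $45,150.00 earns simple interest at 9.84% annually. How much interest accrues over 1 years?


Formula: I = P * r * t
Substituting: I = $45,150.00 * 0.0984 * 1
Step: I = $45,150.00 * 0.0984
I = $4,442.76

$4,442.76


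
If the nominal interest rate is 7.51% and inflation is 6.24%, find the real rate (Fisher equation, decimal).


Formula: (1 + r_real) = (1 + r_nom) / (1 + inflation)
Substituting: (1 + r_real) = 1.0751 / 1.0624
(1 + r_real) = 1.011954
r_real = 1.011954 - 1 = 0.011954

0.011954


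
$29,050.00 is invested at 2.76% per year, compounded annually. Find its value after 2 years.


Formula: FV = P * (1 + r)^n
Substituting: FV = $29,050.00 * (1 + 0.0276)^2
Growth factor: (1.0276)^2 = 1.055962
FV = $29,050.00 * 1.055962 = $30,675.69

$30,675.69


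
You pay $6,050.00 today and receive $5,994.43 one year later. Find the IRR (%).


Formula: IRR = C1/C0 - 1
Substituting: IRR = $5,994.43 / $6,050.00 - 1
Ratio: 0.990815 - 1 = -0.009185
IRR = -0.9185%

-0.9185%


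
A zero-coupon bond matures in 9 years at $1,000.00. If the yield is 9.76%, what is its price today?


Formula: Price = FV / (1 + r)^n
Substituting: Price = $1,000.00 / (1 + 0.0976)^9
Discount factor: (1.0976)^9 = 2.312048
Price = $1,000.00 / 2.312048 = $432.52

$432.52


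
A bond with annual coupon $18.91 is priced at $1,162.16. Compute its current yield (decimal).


Formula: Current yield = annual coupon / price
Substituting: CY = $18.91 / $1,162.16
CY = 0.016271

0.016271


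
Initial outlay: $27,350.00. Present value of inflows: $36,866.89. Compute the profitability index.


Formula: PI = PV(cash flows) / initial investment
Substituting: PI = $36,866.89 / $27,350.00
PI = 1.348

1.348


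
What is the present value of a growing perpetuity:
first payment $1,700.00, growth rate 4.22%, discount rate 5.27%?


Formula: PV = C / (r - g)
Spread: r - g = 0.0527 - 0.0422 = 0.0105
Substituting: PV = $1,700.00 / 0.0105
PV = $161,904.76

$161,904.76


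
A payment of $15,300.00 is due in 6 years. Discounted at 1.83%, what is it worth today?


Formula: PV = FV / (1 + r)^n
Substituting: PV = $15,300.00 / (1 + 0.0183)^6
Discount factor: (1.0183)^6 = 1.114948
PV = $15,300.00 / 1.114948 = $13,722.62

$13,722.62


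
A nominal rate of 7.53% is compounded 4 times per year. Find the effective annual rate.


Formula: EAR = (1 + r/m)^m - 1
Period rate: r/m = 0.0753 / 4 = 0.018825
Compounding: (1 + 0.018825)^4 = 1.077453
EAR = 1.077453 - 1 = 0.077453

0.077453


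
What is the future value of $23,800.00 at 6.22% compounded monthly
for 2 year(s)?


Formula: FV = P * (1 + r/m)^(m*t)
Period rate: r/m = 0.0622 / 12 = 0.005183
Total periods: m*t = 12 * 2 = 24
Growth factor: (1 + 0.005183)^24 = 1.132105
FV = $23,800.00 * 1.132105 = $26,944.10

$26,944.10


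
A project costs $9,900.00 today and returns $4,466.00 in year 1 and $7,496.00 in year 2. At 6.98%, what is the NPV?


Formula: NPV = C0 + C1/(1+r) + C2/(1+r)^2
Discount C1: $4,466.00 / (1 + 0.0698) = $4,174.61
Discount C2: $7,496.00 / (1 + 0.0698)^2 = $6,549.74
NPV = -$9,900.00 + $4,174.61 + $6,549.74 = $824.36

$824.36


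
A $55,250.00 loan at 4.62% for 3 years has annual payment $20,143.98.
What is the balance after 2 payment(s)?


Formula: Balance = PV*(1+r)^k - PMT*((1+r)^k - 1)/r
Growth: (1 + 0.0462)^2 = 1.094534
Accumulated factor: ((1+r)^k - 1)/r = 2.0462
Balance = $55,250.00 * 1.094534 - $20,143.98 * 2.0462
Balance = $19,254.42

$19,254.42


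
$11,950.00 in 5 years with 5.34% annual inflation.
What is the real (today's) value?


Formula: Real value = nominal / (1 + inflation)^years
Price level: (1 + 0.0534)^5 = 1.297079
Real value = $11,950.00 / 1.297079 = $9,213.01

$9,213.01


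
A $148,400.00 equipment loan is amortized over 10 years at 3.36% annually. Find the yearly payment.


Formula: PMT = PV * r / (1 - (1+r)^(-n))
Denominator: 1 - (1 + 0.0336)^(-10) = 0.28142
Numerator: $148,400.00 * 0.0336 = 4986.24
PMT = 4986.24 / 0.28142 = $17,718.13

$17,718.13


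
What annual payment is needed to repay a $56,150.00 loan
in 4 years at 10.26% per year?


Formula: PMT = PV * r / (1 - (1+r)^(-n))
Denominator: 1 - (1 + 0.1026)^(-4) = 0.323406
Numerator: $56,150.00 * 0.1026 = 5760.99
PMT = 5760.99 / 0.323406 = $17,813.48

$17,813.48


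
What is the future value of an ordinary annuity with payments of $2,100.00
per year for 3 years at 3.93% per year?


Formula: FV = PMT * ((1+r)^n - 1) / r
Growth factor: (1 + 0.0393)^3 = 1.122594
Numerator: 1.122594 - 1 = 0.122594
FV = $2,100.00 * 0.122594 / 0.0393 = $6,550.83

$6,550.83


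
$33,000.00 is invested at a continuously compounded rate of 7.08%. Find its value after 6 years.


Formula: FV = P * e^(r*t)
Exponent: r*t = 0.0708 * 6 = 0.4248
e^(0.4248) = 1.529285
FV = $33,000.00 * 1.529285 = $50,466.39

$50,466.39


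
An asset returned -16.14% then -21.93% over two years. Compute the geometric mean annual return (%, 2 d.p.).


Formula: Geometric mean = ((1+r1)*(1+r2))^(1/2) - 1
Product: (1 + -0.1614) * (1 + -0.2193) = 0.8386 * 0.7807 = 0.654695
Square root: 0.654695^0.5 = 0.809132
Geometric mean = 0.809132 - 1 = -0.190868
As percentage: -19.09%

-19.09%


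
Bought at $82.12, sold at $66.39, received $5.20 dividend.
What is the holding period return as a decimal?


Formula: HPR = (P1 - P0 + D) / P0
Gain: $66.39 - $82.12 + $5.20 = -$10.53
HPR = -$10.53 / $82.12 = -0.1282

-0.1282


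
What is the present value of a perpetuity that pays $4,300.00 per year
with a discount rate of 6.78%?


Formula: PV = C / r
Substituting: PV = $4,300.00 / 0.0678
PV = $63,421.83

$63,421.83


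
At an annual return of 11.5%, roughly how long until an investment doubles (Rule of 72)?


Formula: Years ≈ 72 / r
Substituting: Years ≈ 72 / 11.5
Years ≈ 6.3

6.3 years


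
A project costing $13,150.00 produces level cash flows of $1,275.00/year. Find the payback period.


Formula: Payback = investment / annual cash flow
Substituting: Payback = $13,150.00 / $1,275.00
Payback = 10.3137 years

10.3137 years


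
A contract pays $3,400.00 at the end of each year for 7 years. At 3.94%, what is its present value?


Formula: PV = PMT * (1 - (1+r)^(-n)) / r
Discount factor: (1 + 0.0394)^(-7) = 0.762994
Bracket: 1 - 0.762994 = 0.237006
PV = $3,400.00 * 0.237006 / 0.0394 = $20,452.31

$20,452.31


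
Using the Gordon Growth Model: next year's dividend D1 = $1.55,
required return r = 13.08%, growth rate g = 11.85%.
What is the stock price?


Formula: P = D1 / (r - g)
Spread: r - g = 0.1308 - 0.1185 = 0.0123
Substituting: P = $1.55 / 0.0123
P = $126.02

$126.02


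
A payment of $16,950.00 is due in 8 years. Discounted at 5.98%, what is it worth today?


Formula: PV = FV / (1 + r)^n
Substituting: PV = $16,950.00 / (1 + 0.0598)^8
Discount factor: (1.0598)^8 = 1.591444
PV = $16,950.00 / 1.591444 = $10,650.71

$10,650.71


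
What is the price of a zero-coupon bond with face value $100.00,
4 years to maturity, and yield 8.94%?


Formula: Price = FV / (1 + r)^n
Substituting: Price = $100.00 / (1 + 0.0894)^4
Discount factor: (1.0894)^4 = 1.408476
Price = $100.00 / 1.408476 = $71.00

$71.00


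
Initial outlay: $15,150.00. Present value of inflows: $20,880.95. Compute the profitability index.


Formula: PI = PV(cash flows) / initial investment
Substituting: PI = $20,880.95 / $15,150.00
PI = 1.3783

1.3783


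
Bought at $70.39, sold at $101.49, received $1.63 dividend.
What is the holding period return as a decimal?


Formula: HPR = (P1 - P0 + D) / P0
Gain: $101.49 - $70.39 + $1.63 = $32.73
HPR = $32.73 / $70.39 = 0.465

0.465
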